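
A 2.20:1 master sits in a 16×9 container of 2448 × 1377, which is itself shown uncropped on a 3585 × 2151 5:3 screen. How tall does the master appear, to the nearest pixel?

2.20:1 in 2448×1377: fills the width, so the master is 2448.00 × 1112.73.
The 16×9 canvas is width-limited in 3585×2151, giving 3585.00 × 2016.56; scale factor 1.4645.
The master scales with it: height 1112.73 × 1.4645 ≈ 1629.55.

1630 px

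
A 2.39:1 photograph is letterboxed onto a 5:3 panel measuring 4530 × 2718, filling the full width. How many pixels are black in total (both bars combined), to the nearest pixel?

3726389 pixels

The photograph is 4530 / 2.390 ≈ 1895.3975 px tall.
Leftover height: 2718 − 1895.3975 = 822.6025 px.
That's 822.6025 × 4530 ≈ 3726389 black pixels.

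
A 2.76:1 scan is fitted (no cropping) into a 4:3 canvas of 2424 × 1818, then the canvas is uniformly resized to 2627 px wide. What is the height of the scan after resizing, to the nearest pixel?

In the 2424×1818 frame the scan fills the width: height = 2424 / 2.760 ≈ 878.26 px.
Scaling 2424 → 2627 is ×1.0837, so the height becomes 878.26 × 1.0837 ≈ 951.81 px.

952 px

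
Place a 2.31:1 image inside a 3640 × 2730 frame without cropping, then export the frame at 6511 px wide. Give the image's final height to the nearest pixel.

2819 px

At 3640×2730 the image is width-limited, so height = 3640 / 2.310 ≈ 1575.76 px.
Scaling 3640 → 6511 is ×1.7887, so the height becomes 1575.76 × 1.7887 ≈ 2818.61 px.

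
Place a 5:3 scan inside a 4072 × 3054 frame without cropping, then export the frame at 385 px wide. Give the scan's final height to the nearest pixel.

At 4072×3054 the scan is width-limited, so height = 4072 × 3/5 ≈ 2443.20 px.
Scaling 4072 → 385 is ×0.0945, so the height becomes 2443.20 × 0.0945 ≈ 231.00 px.

231 px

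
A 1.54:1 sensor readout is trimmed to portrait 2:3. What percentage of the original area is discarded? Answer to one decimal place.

56.7%

The height stays; only width is cut (since portrait 2:3 is narrower than 1.54:1).
Fraction kept = (0.667)/(1.540) ≈ 43.29%, so 56.71% is lost.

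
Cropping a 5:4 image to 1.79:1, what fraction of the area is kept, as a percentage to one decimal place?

69.8%

Going from 5:4 to 1.79:1 means cutting height while keeping width.
(1.250)/(1.790) ≈ 0.698 of the area survives.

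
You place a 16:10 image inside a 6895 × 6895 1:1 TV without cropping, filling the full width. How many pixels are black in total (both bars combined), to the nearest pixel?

17827884 pixels

That makes the image 4309.3750 px tall (6895 × 10/16).
Black = 6895 − 4309.3750 = 2585.6250 px.
Bar area = 2585.6250 × 6895 ≈ 17827884 px.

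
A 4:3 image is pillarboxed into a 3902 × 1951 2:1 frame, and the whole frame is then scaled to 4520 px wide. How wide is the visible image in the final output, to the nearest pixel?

In the 3902×1951 frame the image fills the height: width = 1951 × 4/3 ≈ 2601.33 px.
Resizing to 4520 px wide multiplies everything by 1.1584: 2601.33 → 3013.33 px.

3013 px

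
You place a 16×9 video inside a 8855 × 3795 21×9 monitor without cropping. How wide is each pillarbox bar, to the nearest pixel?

16×9 is narrower than 21×9, so it spans the full height.
That makes the image 6746.67 px wide (3795 × 16/9).
Leftover width: 8855 − 6746.67 = 2108.33 px → 1054.17 each side.

1054 px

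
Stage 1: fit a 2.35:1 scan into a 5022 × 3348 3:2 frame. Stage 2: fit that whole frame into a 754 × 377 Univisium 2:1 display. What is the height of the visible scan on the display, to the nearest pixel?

241 px

First fit — 2.35:1 into 5022×3348 spans the width: 5022.00 × 2137.02.
3:2 in 754×377: fills the height, so the intermediate becomes 565.50 × 377.00 — a scale of ×0.1126.
So the scan's height is 2137.02 × 0.1126 ≈ 240.64.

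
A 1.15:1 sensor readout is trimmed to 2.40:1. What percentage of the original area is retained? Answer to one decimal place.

2.40:1 is wider than 1.15:1, so the crop keeps the full width and trims the height.
Fraction kept = (1.150)/(2.400) ≈ 47.92%.

47.9%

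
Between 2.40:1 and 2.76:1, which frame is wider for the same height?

2.76:1

2.4 and 2.76; 2.76 > 2.4.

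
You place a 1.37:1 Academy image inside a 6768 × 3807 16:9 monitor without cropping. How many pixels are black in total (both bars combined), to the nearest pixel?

1.37:1 Academy is narrower than 16:9, so it spans the full height.
That makes the image 5215.5900 px wide (3807 × 1.370).
Black = 6768 − 5215.5900 = 1552.4100 px.
Bar area = 1552.4100 × 3807 ≈ 5910025 px.

5910025 pixels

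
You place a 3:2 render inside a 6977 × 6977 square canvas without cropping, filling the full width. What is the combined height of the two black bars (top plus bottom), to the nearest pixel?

2326 px

Content height = 6977 × 2/3 ≈ 4651.33 px.
Leftover height: 6977 − 4651.33 = 2325.67 px.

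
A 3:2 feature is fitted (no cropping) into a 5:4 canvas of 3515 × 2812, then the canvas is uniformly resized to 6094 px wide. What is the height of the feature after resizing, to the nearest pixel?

4063 px

Fitted into 3515×2812, the feature spans the width; its height is 3515 × 2/3 ≈ 2343.33 px.
Scaling 3515 → 6094 is ×1.7337, so the height becomes 2343.33 × 1.7337 ≈ 4062.67 px.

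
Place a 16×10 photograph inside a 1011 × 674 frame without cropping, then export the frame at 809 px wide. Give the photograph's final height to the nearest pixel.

506 px

At 1011×674 the photograph is width-limited, so height = 1011 × 10/16 ≈ 631.88 px.
Resizing to 809 px wide multiplies everything by 0.8002: 631.88 → 505.62 px.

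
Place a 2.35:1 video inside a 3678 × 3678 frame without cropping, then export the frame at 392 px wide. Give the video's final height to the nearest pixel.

167 px

At 3678×3678 the video is width-limited, so height = 3678 / 2.350 ≈ 1565.11 px.
The frame scales by 392/3678 = 0.1066; 1565.11 × 0.1066 ≈ 166.81 px.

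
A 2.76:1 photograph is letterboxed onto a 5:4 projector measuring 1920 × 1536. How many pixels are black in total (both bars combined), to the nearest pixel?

1613468 pixels

2.76:1 is wider than 5:4, so it spans the full width.
Content height = 1920 / 2.760 ≈ 695.6522 px.
Leftover height: 1536 − 695.6522 = 840.3478 px.
Bar area = 840.3478 × 1920 ≈ 1613468 px.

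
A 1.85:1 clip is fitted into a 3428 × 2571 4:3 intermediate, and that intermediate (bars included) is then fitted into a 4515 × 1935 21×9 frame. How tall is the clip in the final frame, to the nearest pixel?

1395 px

Inside the 3428×2571 canvas the clip is width-limited at 3428.00 × 1852.97.
The 4:3 canvas is height-limited in 4515×1935, giving 2580.00 × 1935.00; scale factor 0.7526.
So the clip's height is 1852.97 × 0.7526 ≈ 1394.59.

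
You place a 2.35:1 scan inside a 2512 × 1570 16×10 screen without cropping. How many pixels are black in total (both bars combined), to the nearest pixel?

2.35:1 is wider than 16×10, so it spans the full width.
That makes the image 1068.9362 px tall (2512 / 2.350).
1570 − 1068.9362 = 501.0638 px of bars.
Across the 2512-px span: 501.0638 × 2512 ≈ 1258672 px.

1258672 pixels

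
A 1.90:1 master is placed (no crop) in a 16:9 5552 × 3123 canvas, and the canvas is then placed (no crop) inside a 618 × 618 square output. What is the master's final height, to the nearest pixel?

Inside the 5552×3123 canvas the master is width-limited at 5552.00 × 2922.11.
Second fit — the 16:9 canvas into 618×618 spans the width: 618.00 × 347.62 (×0.1113 from 5552×3123).
Applying the same ×0.1113: 2922.11 → 325.26.

325 px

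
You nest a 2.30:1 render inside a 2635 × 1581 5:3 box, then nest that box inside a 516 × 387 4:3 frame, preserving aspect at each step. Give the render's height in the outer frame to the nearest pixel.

2.30:1 in 2635×1581: fills the width, so the render is 2635.00 × 1145.65.
Second fit — the 5:3 canvas into 516×387 spans the width: 516.00 × 309.60 (×0.1958 from 2635×1581).
Applying the same ×0.1958: 1145.65 → 224.35.

224 px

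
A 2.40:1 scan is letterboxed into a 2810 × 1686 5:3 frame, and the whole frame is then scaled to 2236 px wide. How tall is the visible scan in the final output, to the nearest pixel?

932 px

In the 2810×1686 frame the scan fills the width: height = 2810 / 2.400 ≈ 1170.83 px.
Scaling 2810 → 2236 is ×0.7957, so the height becomes 1170.83 × 0.7957 ≈ 931.67 px.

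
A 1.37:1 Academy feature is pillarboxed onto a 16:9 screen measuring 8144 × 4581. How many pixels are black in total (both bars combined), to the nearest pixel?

8557445 pixels

1.37:1 Academy is narrower than 16:9, so it spans the full height.
The feature is 4581 × 1.370 ≈ 6275.9700 px wide.
Leftover width: 8144 − 6275.9700 = 1868.0300 px.
That's 1868.0300 × 4581 ≈ 8557445 black pixels.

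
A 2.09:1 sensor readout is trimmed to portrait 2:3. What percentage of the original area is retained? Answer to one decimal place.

31.9%

portrait 2:3 is narrower than 2.09:1, so the crop keeps the full height and trims the width.
Fraction kept = (0.667)/(2.090) ≈ 31.90%.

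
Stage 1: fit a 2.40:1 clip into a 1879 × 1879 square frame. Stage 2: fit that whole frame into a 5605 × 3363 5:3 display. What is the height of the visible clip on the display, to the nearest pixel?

1401 px

First fit — 2.40:1 into 1879×1879 spans the width: 1879.00 × 782.92.
The square canvas is height-limited in 5605×3363, giving 3363.00 × 3363.00; scale factor 1.7898.
Applying the same ×1.7898: 782.92 → 1401.25.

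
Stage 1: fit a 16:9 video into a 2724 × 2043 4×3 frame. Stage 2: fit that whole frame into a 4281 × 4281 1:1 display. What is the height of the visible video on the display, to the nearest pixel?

16:9 in 2724×2043: fills the width, so the video is 2724.00 × 1532.25.
The 4×3 canvas is width-limited in 4281×4281, giving 4281.00 × 3210.75; scale factor 1.5716.
Applying the same ×1.5716: 1532.25 → 2408.06.

2408 px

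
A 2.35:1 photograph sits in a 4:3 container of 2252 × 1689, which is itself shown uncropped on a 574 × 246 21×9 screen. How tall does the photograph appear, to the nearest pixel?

140 px

First fit — 2.35:1 into 2252×1689 spans the width: 2252.00 × 958.30.
The 4:3 canvas is height-limited in 574×246, giving 328.00 × 246.00; scale factor 0.1456.
So the photograph's height is 958.30 × 0.1456 ≈ 139.57.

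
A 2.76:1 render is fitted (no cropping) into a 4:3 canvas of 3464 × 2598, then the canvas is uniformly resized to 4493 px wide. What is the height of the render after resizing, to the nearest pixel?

Fitted into 3464×2598, the render spans the width; its height is 3464 / 2.760 ≈ 1255.07 px.
Resizing to 4493 px wide multiplies everything by 1.2971: 1255.07 → 1627.90 px.

1628 px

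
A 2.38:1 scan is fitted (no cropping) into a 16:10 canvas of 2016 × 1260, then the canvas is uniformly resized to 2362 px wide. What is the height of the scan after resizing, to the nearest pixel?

In the 2016×1260 frame the scan fills the width: height = 2016 / 2.380 ≈ 847.06 px.
The frame scales by 2362/2016 = 1.1716; 847.06 × 1.1716 ≈ 992.44 px.

992 px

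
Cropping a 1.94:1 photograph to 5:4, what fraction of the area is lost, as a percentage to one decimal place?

The height stays; only width is cut (since 5:4 is narrower than 1.94:1).
Fraction kept = (1.250)/(1.940) ≈ 64.43%, so 35.57% is lost.

35.6%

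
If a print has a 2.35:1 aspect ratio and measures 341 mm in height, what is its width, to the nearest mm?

801 mm

At 2.35:1, 341 × 2.350 ≈ 801.35.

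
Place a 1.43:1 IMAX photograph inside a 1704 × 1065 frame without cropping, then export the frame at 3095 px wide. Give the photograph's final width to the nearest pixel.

Fitted into 1704×1065, the photograph spans the height; its width is 1065 × 1.430 ≈ 1522.95 px.
Scaling 1704 → 3095 is ×1.8163, so the width becomes 1522.95 × 1.8163 ≈ 2766.16 px.

2766 px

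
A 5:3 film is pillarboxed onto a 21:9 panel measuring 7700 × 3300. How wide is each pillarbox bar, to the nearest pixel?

5:3 (1.667) < 21:9 (2.333), so the film fills the height.
The film is 3300 × 5/3 ≈ 5500.00 px wide.
7700 − 5500.00 = 2200.00 px of bars (1100.00 each).

1100 px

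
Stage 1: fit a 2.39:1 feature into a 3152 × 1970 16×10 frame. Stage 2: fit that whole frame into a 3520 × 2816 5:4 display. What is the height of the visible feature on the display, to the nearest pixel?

Inside the 3152×1970 canvas the feature is width-limited at 3152.00 × 1318.83.
The 16×10 canvas is width-limited in 3520×2816, giving 3520.00 × 2200.00; scale factor 1.1168.
So the feature's height is 1318.83 × 1.1168 ≈ 1472.80.

1473 px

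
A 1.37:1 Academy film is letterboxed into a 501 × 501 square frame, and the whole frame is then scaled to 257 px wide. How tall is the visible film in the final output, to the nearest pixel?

188 px

At 501×501 the film is width-limited, so height = 501 / 1.370 ≈ 365.69 px.
Scaling 501 → 257 is ×0.5130, so the height becomes 365.69 × 0.5130 ≈ 187.59 px.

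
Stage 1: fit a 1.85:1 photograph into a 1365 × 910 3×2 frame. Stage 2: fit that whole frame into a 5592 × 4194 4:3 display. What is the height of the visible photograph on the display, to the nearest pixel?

3023 px

Inside the 1365×910 canvas the photograph is width-limited at 1365.00 × 737.84.
The 3×2 canvas is width-limited in 5592×4194, giving 5592.00 × 3728.00; scale factor 4.0967.
So the photograph's height is 737.84 × 4.0967 ≈ 3022.70.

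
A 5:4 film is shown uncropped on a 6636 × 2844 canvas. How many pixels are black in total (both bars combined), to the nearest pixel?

8762364 pixels

5:4 (1.250) < 21×9 (2.333), so the film fills the height.
That makes the image 3555.0000 px wide (2844 × 5/4).
Black = 6636 − 3555.0000 = 3081.0000 px.
That's 3081.0000 × 2844 ≈ 8762364 black pixels.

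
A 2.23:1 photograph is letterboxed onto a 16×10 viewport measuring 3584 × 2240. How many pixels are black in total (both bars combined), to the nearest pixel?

2.23:1 is wider than 16×10, so it spans the full width.
That makes the image 1607.1749 px tall (3584 / 2.230).
Leftover height: 2240 − 1607.1749 = 632.8251 px.
Bar area = 632.8251 × 3584 ≈ 2268045 px.

2268045 pixels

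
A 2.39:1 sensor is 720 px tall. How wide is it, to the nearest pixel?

1721 px

720 × 2.390 = 1720.80.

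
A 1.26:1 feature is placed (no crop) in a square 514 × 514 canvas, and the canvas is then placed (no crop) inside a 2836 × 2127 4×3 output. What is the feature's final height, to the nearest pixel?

1688 px

1.26:1 in 514×514: fills the width, so the feature is 514.00 × 407.94.
square in 2836×2127: fills the height, so the intermediate becomes 2127.00 × 2127.00 — a scale of ×4.1381.
So the feature's height is 407.94 × 4.1381 ≈ 1688.10.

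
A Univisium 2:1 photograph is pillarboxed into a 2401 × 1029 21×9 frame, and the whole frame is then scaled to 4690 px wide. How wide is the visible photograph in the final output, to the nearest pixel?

4020 px

Fitted into 2401×1029, the photograph spans the height; its width is 1029 × 2/1 ≈ 2058.00 px.
The frame scales by 4690/2401 = 1.9534; 2058.00 × 1.9534 ≈ 4020.00 px.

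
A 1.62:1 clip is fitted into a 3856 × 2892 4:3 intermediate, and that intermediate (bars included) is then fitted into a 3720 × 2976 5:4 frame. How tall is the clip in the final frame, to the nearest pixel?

Inside the 3856×2892 canvas the clip is width-limited at 3856.00 × 2380.25.
The 4:3 canvas is width-limited in 3720×2976, giving 3720.00 × 2790.00; scale factor 0.9647.
Applying the same ×0.9647: 2380.25 → 2296.30.

2296 px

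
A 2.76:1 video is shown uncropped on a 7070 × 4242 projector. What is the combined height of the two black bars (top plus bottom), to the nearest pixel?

2.76:1 is wider than 5:3, so it spans the full width.
The video is 7070 / 2.760 ≈ 2561.59 px tall.
Black = 4242 − 2561.59 = 1680.41 px.

1680 px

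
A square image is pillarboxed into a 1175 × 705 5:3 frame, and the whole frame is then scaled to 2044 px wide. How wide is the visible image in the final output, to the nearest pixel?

1226 px

At 1175×705 the image is height-limited, so width = 705 × 1/1 ≈ 705.00 px.
The frame scales by 2044/1175 = 1.7396; 705.00 × 1.7396 ≈ 1226.40 px.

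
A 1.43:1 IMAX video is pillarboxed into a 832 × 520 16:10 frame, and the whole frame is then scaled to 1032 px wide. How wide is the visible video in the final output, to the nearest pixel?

922 px

Fitted into 832×520, the video spans the height; its width is 520 × 1.430 ≈ 743.60 px.
Resizing to 1032 px wide multiplies everything by 1.2404: 743.60 → 922.35 px.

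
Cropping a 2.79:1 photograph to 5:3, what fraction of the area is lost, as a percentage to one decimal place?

40.3%

5:3 is narrower than 2.79:1, so the crop keeps the full height and trims the width.
(1.667)/(2.790) ≈ 0.597 of the area survives, leaving 40.26% discarded.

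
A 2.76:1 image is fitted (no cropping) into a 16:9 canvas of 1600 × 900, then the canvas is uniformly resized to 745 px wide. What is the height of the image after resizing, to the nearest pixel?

Fitted into 1600×900, the image spans the width; its height is 1600 / 2.760 ≈ 579.71 px.
Scaling 1600 → 745 is ×0.4656, so the height becomes 579.71 × 0.4656 ≈ 269.93 px.

270 px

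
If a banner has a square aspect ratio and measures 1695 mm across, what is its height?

At square, 1695 / 1 × 1 ≈ 1695.

1695 mm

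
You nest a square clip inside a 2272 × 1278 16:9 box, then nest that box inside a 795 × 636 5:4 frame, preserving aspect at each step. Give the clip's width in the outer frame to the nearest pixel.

447 px

square in 2272×1278: fills the height, so the clip is 1278.00 × 1278.00.
The 16:9 canvas is width-limited in 795×636, giving 795.00 × 447.19; scale factor 0.3499.
The clip scales with it: width 1278.00 × 0.3499 ≈ 447.19.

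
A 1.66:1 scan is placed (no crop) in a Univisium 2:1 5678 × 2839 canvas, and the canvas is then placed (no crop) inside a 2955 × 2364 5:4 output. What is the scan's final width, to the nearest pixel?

2453 px

1.66:1 in 5678×2839: fills the height, so the scan is 4712.74 × 2839.00.
Second fit — the Univisium 2:1 canvas into 2955×2364 spans the width: 2955.00 × 1477.50 (×0.5204 from 5678×2839).
So the scan's width is 4712.74 × 0.5204 ≈ 2452.65.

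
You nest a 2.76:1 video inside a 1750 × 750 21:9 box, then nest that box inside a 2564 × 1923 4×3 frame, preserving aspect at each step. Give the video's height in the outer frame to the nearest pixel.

929 px

2.76:1 in 1750×750: fills the width, so the video is 1750.00 × 634.06.
Second fit — the 21:9 canvas into 2564×1923 spans the width: 2564.00 × 1098.86 (×1.4651 from 1750×750).
Applying the same ×1.4651: 634.06 → 928.99.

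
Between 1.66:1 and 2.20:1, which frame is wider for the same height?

1.66 and 2.2; 2.2 > 1.66.

2.20:1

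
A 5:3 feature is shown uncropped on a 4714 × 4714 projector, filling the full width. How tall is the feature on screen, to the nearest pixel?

2828 px

That makes the image 2828.40 px tall (4714 × 3/5).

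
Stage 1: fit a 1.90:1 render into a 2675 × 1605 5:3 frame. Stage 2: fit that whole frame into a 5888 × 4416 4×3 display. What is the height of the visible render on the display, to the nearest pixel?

1.90:1 in 2675×1605: fills the width, so the render is 2675.00 × 1407.89.
5:3 in 5888×4416: fills the width, so the intermediate becomes 5888.00 × 3532.80 — a scale of ×2.2011.
The render scales with it: height 1407.89 × 2.2011 ≈ 3098.95.

3099 px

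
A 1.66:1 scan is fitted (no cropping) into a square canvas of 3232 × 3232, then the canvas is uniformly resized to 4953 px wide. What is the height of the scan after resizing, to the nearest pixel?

In the 3232×3232 frame the scan fills the width: height = 3232 / 1.660 ≈ 1946.99 px.
Resizing to 4953 px wide multiplies everything by 1.5325: 1946.99 → 2983.73 px.

2984 px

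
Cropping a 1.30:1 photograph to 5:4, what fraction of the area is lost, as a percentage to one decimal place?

5:4 is narrower than 1.30:1, so the crop keeps the full height and trims the width.
(1.250)/(1.300) ≈ 0.962 of the area survives, leaving 3.85% discarded.

3.8%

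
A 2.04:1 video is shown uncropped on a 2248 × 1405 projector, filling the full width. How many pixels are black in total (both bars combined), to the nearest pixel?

681232 pixels

That makes the image 1101.9608 px tall (2248 / 2.040).
Black = 1405 − 1101.9608 = 303.0392 px.
That's 303.0392 × 2248 ≈ 681232 black pixels.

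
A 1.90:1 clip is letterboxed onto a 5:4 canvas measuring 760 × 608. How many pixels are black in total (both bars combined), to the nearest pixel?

1.90:1 (1.900) > 5:4 (1.250), so the clip fills the width.
That makes the image 400.0000 px tall (760 / 1.900).
608 − 400.0000 = 208.0000 px of bars.
Bar area = 208.0000 × 760 ≈ 158080 px.

158080 pixels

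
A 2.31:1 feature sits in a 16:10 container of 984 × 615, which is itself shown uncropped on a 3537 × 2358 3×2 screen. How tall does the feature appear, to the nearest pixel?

2.31:1 in 984×615: fills the width, so the feature is 984.00 × 425.97.
The 16:10 canvas is width-limited in 3537×2358, giving 3537.00 × 2210.62; scale factor 3.5945.
Applying the same ×3.5945: 425.97 → 1531.17.

1531 px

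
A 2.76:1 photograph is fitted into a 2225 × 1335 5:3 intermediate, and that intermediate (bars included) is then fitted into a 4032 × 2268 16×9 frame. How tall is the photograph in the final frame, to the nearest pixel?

1370 px

Inside the 2225×1335 canvas the photograph is width-limited at 2225.00 × 806.16.
The 5:3 canvas is height-limited in 4032×2268, giving 3780.00 × 2268.00; scale factor 1.6989.
So the photograph's height is 806.16 × 1.6989 ≈ 1369.57.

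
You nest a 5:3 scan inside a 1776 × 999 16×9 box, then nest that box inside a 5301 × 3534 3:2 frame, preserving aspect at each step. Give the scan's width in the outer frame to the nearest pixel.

Inside the 1776×999 canvas the scan is height-limited at 1665.00 × 999.00.
The 16×9 canvas is width-limited in 5301×3534, giving 5301.00 × 2981.81; scale factor 2.9848.
Applying the same ×2.9848: 1665.00 → 4969.69.

4970 px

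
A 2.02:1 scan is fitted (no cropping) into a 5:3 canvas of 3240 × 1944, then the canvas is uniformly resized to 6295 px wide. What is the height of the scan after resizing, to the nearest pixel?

At 3240×1944 the scan is width-limited, so height = 3240 / 2.020 ≈ 1603.96 px.
Resizing to 6295 px wide multiplies everything by 1.9429: 1603.96 → 3116.34 px.

3116 px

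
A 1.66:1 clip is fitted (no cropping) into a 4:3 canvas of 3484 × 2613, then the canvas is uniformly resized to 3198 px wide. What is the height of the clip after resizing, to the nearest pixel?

1927 px

In the 3484×2613 frame the clip fills the width: height = 3484 / 1.660 ≈ 2098.80 px.
Resizing to 3198 px wide multiplies everything by 0.9179: 2098.80 → 1926.51 px.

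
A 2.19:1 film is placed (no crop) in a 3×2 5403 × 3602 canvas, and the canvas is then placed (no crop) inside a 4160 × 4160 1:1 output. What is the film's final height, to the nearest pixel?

1900 px

First fit — 2.19:1 into 5403×3602 spans the width: 5403.00 × 2467.12.
The 3×2 canvas is width-limited in 4160×4160, giving 4160.00 × 2773.33; scale factor 0.7699.
Applying the same ×0.7699: 2467.12 → 1899.54.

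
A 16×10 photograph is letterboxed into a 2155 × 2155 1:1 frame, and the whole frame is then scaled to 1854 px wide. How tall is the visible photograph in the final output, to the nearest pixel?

In the 2155×2155 frame the photograph fills the width: height = 2155 × 10/16 ≈ 1346.88 px.
Scaling 2155 → 1854 is ×0.8603, so the height becomes 1346.88 × 0.8603 ≈ 1158.75 px.

1159 px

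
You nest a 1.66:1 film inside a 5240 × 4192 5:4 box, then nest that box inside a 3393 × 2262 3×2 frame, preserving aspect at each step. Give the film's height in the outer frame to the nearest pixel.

1703 px

1.66:1 in 5240×4192: fills the width, so the film is 5240.00 × 3156.63.
5:4 in 3393×2262: fills the height, so the intermediate becomes 2827.50 × 2262.00 — a scale of ×0.5396.
Applying the same ×0.5396: 3156.63 → 1703.31.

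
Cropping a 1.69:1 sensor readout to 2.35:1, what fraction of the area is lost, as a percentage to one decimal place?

2.35:1 is wider than 1.69:1, so the crop keeps the full width and trims the height.
Area ratio = (1.690)/(2.350) = 71.91%; the remaining 28.09% is cropped out.

28.1%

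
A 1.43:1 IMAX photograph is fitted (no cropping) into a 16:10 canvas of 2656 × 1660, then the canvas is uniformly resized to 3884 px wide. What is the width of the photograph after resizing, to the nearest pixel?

3471 px

At 2656×1660 the photograph is height-limited, so width = 1660 × 1.430 ≈ 2373.80 px.
The frame scales by 3884/2656 = 1.4623; 2373.80 × 1.4623 ≈ 3471.32 px.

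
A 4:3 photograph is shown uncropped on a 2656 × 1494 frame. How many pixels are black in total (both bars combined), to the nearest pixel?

992016 pixels

4:3 (1.333) < 16×9 (1.778), so the photograph fills the height.
That makes the image 1992.0000 px wide (1494 × 4/3).
2656 − 1992.0000 = 664.0000 px of bars.
Across the 1494-px span: 664.0000 × 1494 ≈ 992016 px.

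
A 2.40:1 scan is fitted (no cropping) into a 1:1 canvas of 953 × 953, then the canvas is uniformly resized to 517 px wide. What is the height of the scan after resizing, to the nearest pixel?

Fitted into 953×953, the scan spans the width; its height is 953 / 2.400 ≈ 397.08 px.
The frame scales by 517/953 = 0.5425; 397.08 × 0.5425 ≈ 215.42 px.

215 px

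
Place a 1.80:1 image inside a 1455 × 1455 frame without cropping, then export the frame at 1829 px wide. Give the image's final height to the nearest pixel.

1016 px

In the 1455×1455 frame the image fills the width: height = 1455 / 1.800 ≈ 808.33 px.
Resizing to 1829 px wide multiplies everything by 1.2570: 808.33 → 1016.11 px.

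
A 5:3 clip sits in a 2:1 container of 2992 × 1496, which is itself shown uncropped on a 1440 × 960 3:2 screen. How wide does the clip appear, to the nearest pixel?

First fit — 5:3 into 2992×1496 spans the height: 2493.33 × 1496.00.
2:1 in 1440×960: fills the width, so the intermediate becomes 1440.00 × 720.00 — a scale of ×0.4813.
Applying the same ×0.4813: 2493.33 → 1200.00.

1200 px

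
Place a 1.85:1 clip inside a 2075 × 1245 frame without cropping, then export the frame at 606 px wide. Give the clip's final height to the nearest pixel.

328 px

Fitted into 2075×1245, the clip spans the width; its height is 2075 / 1.850 ≈ 1121.62 px.
Scaling 2075 → 606 is ×0.2920, so the height becomes 1121.62 × 0.2920 ≈ 327.57 px.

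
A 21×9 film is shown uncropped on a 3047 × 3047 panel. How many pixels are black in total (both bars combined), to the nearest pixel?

5305262 pixels

Since 2.333 > 1.000, the film is width-limited.
The film is 3047 × 9/21 ≈ 1305.8571 px tall.
Leftover height: 3047 − 1305.8571 = 1741.1429 px.
Across the 3047-px span: 1741.1429 × 3047 ≈ 5305262 px.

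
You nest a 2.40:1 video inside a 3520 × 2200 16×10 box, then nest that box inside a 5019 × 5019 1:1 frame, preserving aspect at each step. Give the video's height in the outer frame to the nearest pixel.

First fit — 2.40:1 into 3520×2200 spans the width: 3520.00 × 1466.67.
16×10 in 5019×5019: fills the width, so the intermediate becomes 5019.00 × 3136.88 — a scale of ×1.4259.
Applying the same ×1.4259: 1466.67 → 2091.25.

2091 px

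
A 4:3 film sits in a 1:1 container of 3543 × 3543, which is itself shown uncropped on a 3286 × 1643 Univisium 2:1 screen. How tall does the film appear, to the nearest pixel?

4:3 in 3543×3543: fills the width, so the film is 3543.00 × 2657.25.
The 1:1 canvas is height-limited in 3286×1643, giving 1643.00 × 1643.00; scale factor 0.4637.
Applying the same ×0.4637: 2657.25 → 1232.25.

1232 px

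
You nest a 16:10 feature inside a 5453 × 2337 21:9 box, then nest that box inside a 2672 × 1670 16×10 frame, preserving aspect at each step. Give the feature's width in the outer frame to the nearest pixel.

1832 px

16:10 in 5453×2337: fills the height, so the feature is 3739.20 × 2337.00.
The 21:9 canvas is width-limited in 2672×1670, giving 2672.00 × 1145.14; scale factor 0.4900.
The feature scales with it: width 3739.20 × 0.4900 ≈ 1832.23.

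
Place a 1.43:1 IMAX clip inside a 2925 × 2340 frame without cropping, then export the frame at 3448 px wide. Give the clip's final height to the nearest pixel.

2411 px

In the 2925×2340 frame the clip fills the width: height = 2925 / 1.430 ≈ 2045.45 px.
The frame scales by 3448/2925 = 1.1788; 2045.45 × 1.1788 ≈ 2411.19 px.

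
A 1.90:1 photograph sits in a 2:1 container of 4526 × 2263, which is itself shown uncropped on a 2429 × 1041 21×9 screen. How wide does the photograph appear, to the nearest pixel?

Inside the 4526×2263 canvas the photograph is height-limited at 4299.70 × 2263.00.
Second fit — the 2:1 canvas into 2429×1041 spans the height: 2082.00 × 1041.00 (×0.4600 from 4526×2263).
The photograph scales with it: width 4299.70 × 0.4600 ≈ 1977.90.

1978 px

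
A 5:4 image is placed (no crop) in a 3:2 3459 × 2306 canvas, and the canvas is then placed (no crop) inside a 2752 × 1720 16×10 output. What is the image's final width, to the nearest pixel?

Inside the 3459×2306 canvas the image is height-limited at 2882.50 × 2306.00.
The 3:2 canvas is height-limited in 2752×1720, giving 2580.00 × 1720.00; scale factor 0.7459.
So the image's width is 2882.50 × 0.7459 ≈ 2150.00.

2150 px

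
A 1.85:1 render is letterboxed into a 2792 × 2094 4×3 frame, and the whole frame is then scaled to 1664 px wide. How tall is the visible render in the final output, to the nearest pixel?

899 px

In the 2792×2094 frame the render fills the width: height = 2792 / 1.850 ≈ 1509.19 px.
Resizing to 1664 px wide multiplies everything by 0.5960: 1509.19 → 899.46 px.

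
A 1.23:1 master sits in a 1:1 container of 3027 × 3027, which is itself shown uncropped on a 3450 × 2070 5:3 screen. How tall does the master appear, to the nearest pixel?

First fit — 1.23:1 into 3027×3027 spans the width: 3027.00 × 2460.98.
The 1:1 canvas is height-limited in 3450×2070, giving 2070.00 × 2070.00; scale factor 0.6838.
So the master's height is 2460.98 × 0.6838 ≈ 1682.93.

1683 px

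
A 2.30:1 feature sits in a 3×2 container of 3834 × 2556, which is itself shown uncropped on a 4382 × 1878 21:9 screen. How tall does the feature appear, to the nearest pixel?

1225 px

Inside the 3834×2556 canvas the feature is width-limited at 3834.00 × 1666.96.
Second fit — the 3×2 canvas into 4382×1878 spans the height: 2817.00 × 1878.00 (×0.7347 from 3834×2556).
Applying the same ×0.7347: 1666.96 → 1224.78.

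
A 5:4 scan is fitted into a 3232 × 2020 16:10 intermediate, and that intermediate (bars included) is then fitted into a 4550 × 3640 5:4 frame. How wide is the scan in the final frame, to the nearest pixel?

5:4 in 3232×2020: fills the height, so the scan is 2525.00 × 2020.00.
Second fit — the 16:10 canvas into 4550×3640 spans the width: 4550.00 × 2843.75 (×1.4078 from 3232×2020).
Applying the same ×1.4078: 2525.00 → 3554.69.

3555 px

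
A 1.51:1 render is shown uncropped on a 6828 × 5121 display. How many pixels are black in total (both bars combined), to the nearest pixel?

Since 1.510 > 1.333, the render is width-limited.
The render is 6828 / 1.510 ≈ 4521.8543 px tall.
Black = 5121 − 4521.8543 = 599.1457 px.
Across the 6828-px span: 599.1457 × 6828 ≈ 4090967 px.

4090967 pixels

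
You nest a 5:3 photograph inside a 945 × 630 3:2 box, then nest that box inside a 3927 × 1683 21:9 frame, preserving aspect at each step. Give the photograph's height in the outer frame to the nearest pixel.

1515 px

5:3 in 945×630: fills the width, so the photograph is 945.00 × 567.00.
3:2 in 3927×1683: fills the height, so the intermediate becomes 2524.50 × 1683.00 — a scale of ×2.6714.
Applying the same ×2.6714: 567.00 → 1514.70.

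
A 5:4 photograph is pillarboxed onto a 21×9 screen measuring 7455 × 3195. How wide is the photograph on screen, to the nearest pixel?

Since 1.250 < 2.333, the photograph is height-limited.
The photograph is 3195 × 5/4 ≈ 3993.75 px wide.

3994 px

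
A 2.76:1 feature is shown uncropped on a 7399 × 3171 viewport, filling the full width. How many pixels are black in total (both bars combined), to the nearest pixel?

3627011 pixels

Content height = 7399 / 2.760 ≈ 2680.7971 px.
Leftover height: 3171 − 2680.7971 = 490.2029 px.
That's 490.2029 × 7399 ≈ 3627011 black pixels.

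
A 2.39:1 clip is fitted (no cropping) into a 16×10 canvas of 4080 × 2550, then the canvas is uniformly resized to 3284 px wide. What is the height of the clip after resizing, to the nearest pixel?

1374 px

Fitted into 4080×2550, the clip spans the width; its height is 4080 / 2.390 ≈ 1707.11 px.
The frame scales by 3284/4080 = 0.8049; 1707.11 × 0.8049 ≈ 1374.06 px.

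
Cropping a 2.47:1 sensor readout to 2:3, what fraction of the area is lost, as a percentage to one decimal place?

2:3 is narrower than 2.47:1, so the crop keeps the full height and trims the width.
Fraction kept = (0.667)/(2.470) ≈ 26.99%, so 73.01% is lost.

73.0%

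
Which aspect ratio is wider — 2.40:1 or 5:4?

2.40:1

2.4 and 5:4 = 1.25; 2.4 > 1.25.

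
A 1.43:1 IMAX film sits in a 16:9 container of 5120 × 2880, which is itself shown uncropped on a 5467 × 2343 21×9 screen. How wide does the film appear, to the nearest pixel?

1.43:1 IMAX in 5120×2880: fills the height, so the film is 4118.40 × 2880.00.
The 16:9 canvas is height-limited in 5467×2343, giving 4165.33 × 2343.00; scale factor 0.8135.
Applying the same ×0.8135: 4118.40 → 3350.49.

3350 px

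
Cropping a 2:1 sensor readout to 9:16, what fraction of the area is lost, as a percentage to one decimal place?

9:16 is narrower than 2:1, so the crop keeps the full height and trims the width.
Fraction kept = (0.562)/(2.000) ≈ 28.12%, so 71.88% is lost.

71.9%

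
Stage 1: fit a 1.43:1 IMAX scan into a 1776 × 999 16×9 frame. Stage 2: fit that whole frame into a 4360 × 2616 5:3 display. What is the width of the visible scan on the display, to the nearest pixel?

3507 px

Inside the 1776×999 canvas the scan is height-limited at 1428.57 × 999.00.
The 16×9 canvas is width-limited in 4360×2616, giving 4360.00 × 2452.50; scale factor 2.4550.
Applying the same ×2.4550: 1428.57 → 3507.07.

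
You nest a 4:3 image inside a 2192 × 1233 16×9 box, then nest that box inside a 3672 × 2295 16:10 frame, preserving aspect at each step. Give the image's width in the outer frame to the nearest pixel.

Inside the 2192×1233 canvas the image is height-limited at 1644.00 × 1233.00.
16×9 in 3672×2295: fills the width, so the intermediate becomes 3672.00 × 2065.50 — a scale of ×1.6752.
The image scales with it: width 1644.00 × 1.6752 ≈ 2754.00.

2754 px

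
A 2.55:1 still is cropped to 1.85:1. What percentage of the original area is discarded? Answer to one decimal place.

The height stays; only width is cut (since 1.85:1 is narrower than 2.55:1).
Area ratio = (1.850)/(2.550) = 72.55%; the remaining 27.45% is cropped out.

27.5%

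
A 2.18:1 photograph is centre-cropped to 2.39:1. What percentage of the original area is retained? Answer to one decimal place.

91.2%

The width stays; only height is cut (since 2.39:1 is wider than 2.18:1).
(2.180)/(2.390) ≈ 0.912 of the area survives.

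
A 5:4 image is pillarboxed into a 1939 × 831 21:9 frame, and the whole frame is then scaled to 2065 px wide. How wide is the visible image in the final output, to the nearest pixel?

At 1939×831 the image is height-limited, so width = 831 × 5/4 ≈ 1038.75 px.
The frame scales by 2065/1939 = 1.0650; 1038.75 × 1.0650 ≈ 1106.25 px.

1106 px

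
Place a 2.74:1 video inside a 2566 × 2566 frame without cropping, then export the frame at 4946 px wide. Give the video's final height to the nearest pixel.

At 2566×2566 the video is width-limited, so height = 2566 / 2.740 ≈ 936.50 px.
The frame scales by 4946/2566 = 1.9275; 936.50 × 1.9275 ≈ 1805.11 px.

1805 px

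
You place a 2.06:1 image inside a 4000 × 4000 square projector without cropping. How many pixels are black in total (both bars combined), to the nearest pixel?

Since 2.060 > 1.000, the image is width-limited.
Content height = 4000 / 2.060 ≈ 1941.7476 px.
Leftover height: 4000 − 1941.7476 = 2058.2524 px.
Bar area = 2058.2524 × 4000 ≈ 8233010 px.

8233010 pixels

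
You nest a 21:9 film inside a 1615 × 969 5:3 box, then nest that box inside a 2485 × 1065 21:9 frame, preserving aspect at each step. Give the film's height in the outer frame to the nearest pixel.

Inside the 1615×969 canvas the film is width-limited at 1615.00 × 692.14.
5:3 in 2485×1065: fills the height, so the intermediate becomes 1775.00 × 1065.00 — a scale of ×1.0991.
So the film's height is 692.14 × 1.0991 ≈ 760.71.

761 px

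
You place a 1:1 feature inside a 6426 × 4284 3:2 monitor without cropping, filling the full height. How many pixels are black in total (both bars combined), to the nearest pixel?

Content width = 4284 × 1/1 ≈ 4284.0000 px.
6426 − 4284.0000 = 2142.0000 px of bars.
Across the 4284-px span: 2142.0000 × 4284 ≈ 9176328 px.

9176328 pixels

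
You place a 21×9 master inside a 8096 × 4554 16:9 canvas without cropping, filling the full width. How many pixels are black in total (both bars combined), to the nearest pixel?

That makes the image 3469.7143 px tall (8096 × 9/21).
4554 − 3469.7143 = 1084.2857 px of bars.
Across the 8096-px span: 1084.2857 × 8096 ≈ 8778377 px.

8778377 pixels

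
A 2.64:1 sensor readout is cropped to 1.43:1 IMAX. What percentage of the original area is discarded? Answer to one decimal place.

Going from 2.64:1 to 1.43:1 IMAX means cutting width while keeping height.
Fraction kept = (1.430)/(2.640) ≈ 54.17%, so 45.83% is lost.

45.8%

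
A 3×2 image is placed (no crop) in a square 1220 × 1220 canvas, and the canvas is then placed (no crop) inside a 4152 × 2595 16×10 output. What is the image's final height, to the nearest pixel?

1730 px

Inside the 1220×1220 canvas the image is width-limited at 1220.00 × 813.33.
square in 4152×2595: fills the height, so the intermediate becomes 2595.00 × 2595.00 — a scale of ×2.1270.
Applying the same ×2.1270: 813.33 → 1730.00.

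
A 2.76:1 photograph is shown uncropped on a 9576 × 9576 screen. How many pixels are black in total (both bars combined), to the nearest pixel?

2.76:1 is wider than square, so it spans the full width.
Content height = 9576 / 2.760 ≈ 3469.5652 px.
Leftover height: 9576 − 3469.5652 = 6106.4348 px.
Across the 9576-px span: 6106.4348 × 9576 ≈ 58475219 px.

58475219 pixels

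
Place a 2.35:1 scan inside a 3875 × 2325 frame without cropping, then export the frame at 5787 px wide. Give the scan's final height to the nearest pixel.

2463 px

In the 3875×2325 frame the scan fills the width: height = 3875 / 2.350 ≈ 1648.94 px.
Scaling 3875 → 5787 is ×1.4934, so the height becomes 1648.94 × 1.4934 ≈ 2462.55 px.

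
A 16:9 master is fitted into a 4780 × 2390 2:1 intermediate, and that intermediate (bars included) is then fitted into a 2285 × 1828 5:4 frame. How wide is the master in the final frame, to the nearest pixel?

First fit — 16:9 into 4780×2390 spans the height: 4248.89 × 2390.00.
Second fit — the 2:1 canvas into 2285×1828 spans the width: 2285.00 × 1142.50 (×0.4780 from 4780×2390).
Applying the same ×0.4780: 4248.89 → 2031.11.

2031 px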